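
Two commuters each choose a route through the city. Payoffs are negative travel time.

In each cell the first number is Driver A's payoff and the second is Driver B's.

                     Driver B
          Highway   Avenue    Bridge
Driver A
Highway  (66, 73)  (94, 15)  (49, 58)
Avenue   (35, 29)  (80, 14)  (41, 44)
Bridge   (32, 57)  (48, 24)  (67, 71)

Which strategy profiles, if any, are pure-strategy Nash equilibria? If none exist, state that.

Mark each player's best response to every combination of opponents' strategies; a profile where every player is best-responding is a pure Nash equilibrium.
Driver A against Highway: payoffs 66, 35, 32 → best response Highway.
Driver A against Avenue: payoffs 94, 80, 48 → best response Highway.
Driver A against Bridge: payoffs 49, 41, 67 → best response Bridge.
Driver B against Highway: payoffs 73, 15, 58 → best response Highway.
Driver B against Avenue: payoffs 29, 14, 44 → best response Bridge.
Driver B against Bridge: payoffs 57, 24, 71 → best response Bridge.
Mutual best responses: (Highway, Highway); (Bridge, Bridge).

(Highway, Highway) and (Bridge, Bridge)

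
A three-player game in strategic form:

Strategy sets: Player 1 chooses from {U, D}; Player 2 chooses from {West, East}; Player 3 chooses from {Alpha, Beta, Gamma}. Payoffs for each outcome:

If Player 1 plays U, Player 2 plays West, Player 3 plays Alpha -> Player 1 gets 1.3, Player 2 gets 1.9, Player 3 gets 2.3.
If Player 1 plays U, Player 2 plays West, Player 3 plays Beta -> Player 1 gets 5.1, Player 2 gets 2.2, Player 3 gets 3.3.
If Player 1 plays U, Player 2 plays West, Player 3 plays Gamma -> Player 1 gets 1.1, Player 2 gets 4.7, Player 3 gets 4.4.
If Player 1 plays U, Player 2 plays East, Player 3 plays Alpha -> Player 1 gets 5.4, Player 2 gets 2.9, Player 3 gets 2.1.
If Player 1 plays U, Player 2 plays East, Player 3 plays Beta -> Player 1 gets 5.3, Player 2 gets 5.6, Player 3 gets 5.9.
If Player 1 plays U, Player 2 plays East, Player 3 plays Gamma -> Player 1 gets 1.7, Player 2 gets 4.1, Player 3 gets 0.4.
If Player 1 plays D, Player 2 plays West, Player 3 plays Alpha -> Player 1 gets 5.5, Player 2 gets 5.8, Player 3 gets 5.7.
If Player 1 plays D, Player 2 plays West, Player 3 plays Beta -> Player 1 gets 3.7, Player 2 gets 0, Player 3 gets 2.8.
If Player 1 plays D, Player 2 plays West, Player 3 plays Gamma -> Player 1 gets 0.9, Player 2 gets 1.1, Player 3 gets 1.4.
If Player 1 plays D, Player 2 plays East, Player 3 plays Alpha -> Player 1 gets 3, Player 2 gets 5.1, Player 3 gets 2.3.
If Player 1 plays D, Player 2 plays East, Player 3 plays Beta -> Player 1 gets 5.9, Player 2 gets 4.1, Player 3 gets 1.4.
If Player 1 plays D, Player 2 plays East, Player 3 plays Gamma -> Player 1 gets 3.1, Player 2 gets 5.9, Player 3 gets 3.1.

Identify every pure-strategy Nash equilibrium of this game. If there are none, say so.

(U, West, Gamma), (D, West, Alpha), (D, East, Gamma)

(U, West, Alpha): Player 1 can switch to D (1.3 → 5.5). Not NE.
(U, West, Beta): Player 2 can switch to East (2.2 → 5.6). Not NE.
(U, West, Gamma): Player 1 gets 1.1, best alternative 0.9; Player 2 gets 4.7, best alternative 4.1; Player 3 gets 4.4, best alternative 3.3. No profitable deviation — NE.
(U, East, Alpha): Player 3 can switch to Beta (2.1 → 5.9). Not NE.
(U, East, Beta): Player 1 can switch to D (5.3 → 5.9). Not NE.
(U, East, Gamma): Player 1 can switch to D (1.7 → 3.1). Not NE.
(D, West, Alpha): Player 1 gets 5.5, best alternative 1.3; Player 2 gets 5.8, best alternative 5.1; Player 3 gets 5.7, best alternative 2.8. No profitable deviation — NE.
(D, West, Beta): Player 1 can switch to U (3.7 → 5.1). Not NE.
(D, West, Gamma): Player 1 can switch to U (0.9 → 1.1). Not NE.
(D, East, Alpha): Player 1 can switch to U (3 → 5.4). Not NE.
(D, East, Beta): Player 3 can switch to Alpha (1.4 → 2.3). Not NE.
(D, East, Gamma): Player 1 gets 3.1, best alternative 1.7; Player 2 gets 5.9, best alternative 1.1; Player 3 gets 3.1, best alternative 2.3. No profitable deviation — NE.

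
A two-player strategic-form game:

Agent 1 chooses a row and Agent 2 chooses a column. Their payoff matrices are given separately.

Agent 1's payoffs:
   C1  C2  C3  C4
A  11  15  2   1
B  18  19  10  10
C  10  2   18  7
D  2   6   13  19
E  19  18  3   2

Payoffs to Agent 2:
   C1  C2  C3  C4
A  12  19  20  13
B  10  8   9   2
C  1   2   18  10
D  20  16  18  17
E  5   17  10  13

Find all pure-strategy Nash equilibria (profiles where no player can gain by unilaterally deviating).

(C, C3)

Agent 1 against C1: payoffs 11, 18, 10, 2, 19 → best response E.
Agent 1 against C2: payoffs 15, 19, 2, 6, 18 → best response B.
Agent 1 against C3: payoffs 2, 10, 18, 13, 3 → best response C.
Agent 1 against C4: payoffs 1, 10, 7, 19, 2 → best response D.
Agent 2 against A: payoffs 12, 19, 20, 13 → best response C3.
Agent 2 against B: payoffs 10, 8, 9, 2 → best response C1.
Agent 2 against C: payoffs 1, 2, 18, 10 → best response C3.
Agent 2 against D: payoffs 20, 16, 18, 17 → best response C1.
Agent 2 against E: payoffs 5, 17, 10, 13 → best response C2.
Mutual best responses: (C, C3).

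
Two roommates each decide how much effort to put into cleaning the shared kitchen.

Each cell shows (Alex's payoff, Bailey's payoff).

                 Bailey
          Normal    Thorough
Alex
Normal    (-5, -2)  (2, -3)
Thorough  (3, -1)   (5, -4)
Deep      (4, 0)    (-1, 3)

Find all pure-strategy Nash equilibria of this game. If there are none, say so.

none

Check each profile: it is a Nash equilibrium iff no player can strictly gain by switching unilaterally.
(Normal, Normal): Alex can switch to Thorough (-5 → 3). Not NE.
(Normal, Thorough): Alex can switch to Thorough (2 → 5). Not NE.
(Thorough, Normal): Alex can switch to Deep (3 → 4). Not NE.
(Thorough, Thorough): Bailey can switch to Normal (-4 → -1). Not NE.
(Deep, Normal): Bailey can switch to Thorough (0 → 3). Not NE.
(Deep, Thorough): Alex can switch to Normal (-1 → 2). Not NE.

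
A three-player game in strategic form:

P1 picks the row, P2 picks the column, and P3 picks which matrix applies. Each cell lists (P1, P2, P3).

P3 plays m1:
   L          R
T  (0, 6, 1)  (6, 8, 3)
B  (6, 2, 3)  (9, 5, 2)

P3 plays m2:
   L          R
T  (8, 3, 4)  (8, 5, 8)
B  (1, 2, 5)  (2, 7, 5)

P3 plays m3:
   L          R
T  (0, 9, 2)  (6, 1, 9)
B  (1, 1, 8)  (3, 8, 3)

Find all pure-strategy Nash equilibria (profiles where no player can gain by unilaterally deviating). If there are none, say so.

For each player, find the best response to each opponent profile; mutual best responses are the pure NE.
P1 against (L, m1): payoffs 0, 6 → best response B.
P1 against (L, m2): payoffs 8, 1 → best response T.
P1 against (L, m3): payoffs 0, 1 → best response B.
P1 against (R, m1): payoffs 6, 9 → best response B.
P1 against (R, m2): payoffs 8, 2 → best response T.
P1 against (R, m3): payoffs 6, 3 → best response T.
P2 against (T, m1): payoffs 6, 8 → best response R.
P2 against (T, m2): payoffs 3, 5 → best response R.
P2 against (T, m3): payoffs 9, 1 → best response L.
P2 against (B, m1): payoffs 2, 5 → best response R.
P2 against (B, m2): payoffs 2, 7 → best response R.
P2 against (B, m3): payoffs 1, 8 → best response R.
P3 against (T, L): payoffs 1, 4, 2 → best response m2.
P3 against (T, R): payoffs 3, 8, 9 → best response m3.
P3 against (B, L): payoffs 3, 5, 8 → best response m3.
P3 against (B, R): payoffs 2, 5, 3 → best response m2.
No profile is a mutual best response for all players.

No pure-strategy Nash equilibrium.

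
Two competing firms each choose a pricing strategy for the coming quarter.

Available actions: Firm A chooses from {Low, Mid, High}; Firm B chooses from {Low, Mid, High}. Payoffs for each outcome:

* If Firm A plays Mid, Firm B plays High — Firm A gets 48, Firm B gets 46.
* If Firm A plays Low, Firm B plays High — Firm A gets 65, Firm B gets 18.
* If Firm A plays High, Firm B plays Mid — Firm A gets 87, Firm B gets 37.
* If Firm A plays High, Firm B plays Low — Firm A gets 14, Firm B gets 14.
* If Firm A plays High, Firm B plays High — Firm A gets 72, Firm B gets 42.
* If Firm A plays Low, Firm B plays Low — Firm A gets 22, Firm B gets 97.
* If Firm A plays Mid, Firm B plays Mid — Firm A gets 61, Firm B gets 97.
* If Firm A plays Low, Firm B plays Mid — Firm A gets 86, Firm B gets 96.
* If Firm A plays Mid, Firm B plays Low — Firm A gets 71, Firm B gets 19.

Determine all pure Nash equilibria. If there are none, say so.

Firm A against Low: payoffs 22, 71, 14 → best response Mid.
Firm A against Mid: payoffs 86, 61, 87 → best response High.
Firm A against High: payoffs 65, 48, 72 → best response High.
Firm B against Low: payoffs 97, 96, 18 → best response Low.
Firm B against Mid: payoffs 19, 97, 46 → best response Mid.
Firm B against High: payoffs 14, 37, 42 → best response High.
Mutual best responses: (High, High).

The unique pure-strategy Nash equilibrium is (High, High).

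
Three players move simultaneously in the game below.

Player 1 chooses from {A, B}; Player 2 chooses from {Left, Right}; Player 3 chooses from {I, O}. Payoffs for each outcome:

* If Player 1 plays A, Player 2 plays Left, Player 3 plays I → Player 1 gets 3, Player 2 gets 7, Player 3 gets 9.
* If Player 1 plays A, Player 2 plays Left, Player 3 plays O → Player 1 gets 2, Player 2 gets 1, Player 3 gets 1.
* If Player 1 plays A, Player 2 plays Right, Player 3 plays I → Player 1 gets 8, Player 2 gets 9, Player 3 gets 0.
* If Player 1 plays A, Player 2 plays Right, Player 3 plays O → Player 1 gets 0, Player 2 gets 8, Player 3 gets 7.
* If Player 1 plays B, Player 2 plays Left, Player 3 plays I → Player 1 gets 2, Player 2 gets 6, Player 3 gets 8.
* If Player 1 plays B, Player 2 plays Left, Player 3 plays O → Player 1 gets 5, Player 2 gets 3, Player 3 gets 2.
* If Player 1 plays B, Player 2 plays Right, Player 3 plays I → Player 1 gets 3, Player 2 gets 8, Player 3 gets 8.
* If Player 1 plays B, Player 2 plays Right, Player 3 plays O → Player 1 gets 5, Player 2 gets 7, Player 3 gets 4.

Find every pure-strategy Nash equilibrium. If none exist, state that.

This game has no pure Nash equilibrium.

(A, Left, I): Player 2 can switch to Right (7 → 9). Not NE.
(A, Left, O): Player 1 can switch to B (2 → 5). Not NE.
(A, Right, I): Player 3 can switch to O (0 → 7). Not NE.
(A, Right, O): Player 1 can switch to B (0 → 5). Not NE.
(B, Left, I): Player 1 can switch to A (2 → 3). Not NE.
(B, Left, O): Player 2 can switch to Right (3 → 7). Not NE.
(B, Right, I): Player 1 can switch to A (3 → 8). Not NE.
(B, Right, O): Player 3 can switch to I (4 → 8). Not NE.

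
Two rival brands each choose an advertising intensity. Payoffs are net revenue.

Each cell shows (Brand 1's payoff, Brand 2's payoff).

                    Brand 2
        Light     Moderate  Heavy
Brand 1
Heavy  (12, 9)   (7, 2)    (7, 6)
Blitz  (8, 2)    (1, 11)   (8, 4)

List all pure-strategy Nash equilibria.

Pure NE: (Heavy, Light)

Brand 1 against Light: payoffs 12, 8 → best response Heavy.
Brand 1 against Moderate: payoffs 7, 1 → best response Heavy.
Brand 1 against Heavy: payoffs 7, 8 → best response Blitz.
Brand 2 against Heavy: payoffs 9, 2, 6 → best response Light.
Brand 2 against Blitz: payoffs 2, 11, 4 → best response Moderate.
Mutual best responses: (Heavy, Light).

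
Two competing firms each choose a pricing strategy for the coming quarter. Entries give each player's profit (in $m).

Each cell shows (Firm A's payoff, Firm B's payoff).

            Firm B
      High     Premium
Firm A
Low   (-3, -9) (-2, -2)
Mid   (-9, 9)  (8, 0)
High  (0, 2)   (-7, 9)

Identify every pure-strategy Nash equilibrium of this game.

Firm A against High: payoffs -3, -9, 0 → best response High.
Firm A against Premium: payoffs -2, 8, -7 → best response Mid.
Firm B against Low: payoffs -9, -2 → best response Premium.
Firm B against Mid: payoffs 9, 0 → best response High.
Firm B against High: payoffs 2, 9 → best response Premium.
No profile is a mutual best response for all players.

This game has no pure Nash equilibrium.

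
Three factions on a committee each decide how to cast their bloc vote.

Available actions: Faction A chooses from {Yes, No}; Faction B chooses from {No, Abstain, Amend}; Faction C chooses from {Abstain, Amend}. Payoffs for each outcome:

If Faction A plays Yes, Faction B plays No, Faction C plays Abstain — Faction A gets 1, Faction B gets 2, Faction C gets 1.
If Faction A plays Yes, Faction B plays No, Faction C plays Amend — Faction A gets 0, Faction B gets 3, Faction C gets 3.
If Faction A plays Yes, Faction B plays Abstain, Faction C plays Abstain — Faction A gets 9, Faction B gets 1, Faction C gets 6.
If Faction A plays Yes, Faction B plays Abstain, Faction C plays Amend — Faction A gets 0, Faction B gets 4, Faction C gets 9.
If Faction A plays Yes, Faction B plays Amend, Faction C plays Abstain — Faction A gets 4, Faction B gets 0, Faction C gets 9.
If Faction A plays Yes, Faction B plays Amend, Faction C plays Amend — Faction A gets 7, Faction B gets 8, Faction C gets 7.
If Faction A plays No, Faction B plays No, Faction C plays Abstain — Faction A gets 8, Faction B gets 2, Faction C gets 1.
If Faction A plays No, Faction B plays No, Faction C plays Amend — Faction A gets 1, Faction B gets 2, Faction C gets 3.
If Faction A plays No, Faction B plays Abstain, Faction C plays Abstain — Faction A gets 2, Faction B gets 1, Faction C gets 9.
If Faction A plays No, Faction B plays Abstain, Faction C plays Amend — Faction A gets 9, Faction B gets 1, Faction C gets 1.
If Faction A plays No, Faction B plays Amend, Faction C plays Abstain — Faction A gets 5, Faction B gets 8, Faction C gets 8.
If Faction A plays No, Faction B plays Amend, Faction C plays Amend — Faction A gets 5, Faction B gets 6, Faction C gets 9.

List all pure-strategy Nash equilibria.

none

Faction A against (No, Abstain): payoffs 1, 8 → best response No.
Faction A against (No, Amend): payoffs 0, 1 → best response No.
Faction A against (Abstain, Abstain): payoffs 9, 2 → best response Yes.
Faction A against (Abstain, Amend): payoffs 0, 9 → best response No.
Faction A against (Amend, Abstain): payoffs 4, 5 → best response No.
Faction A against (Amend, Amend): payoffs 7, 5 → best response Yes.
Faction B against (Yes, Abstain): payoffs 2, 1, 0 → best response No.
Faction B against (Yes, Amend): payoffs 3, 4, 8 → best response Amend.
Faction B against (No, Abstain): payoffs 2, 1, 8 → best response Amend.
Faction B against (No, Amend): payoffs 2, 1, 6 → best response Amend.
Faction C against (Yes, No): payoffs 1, 3 → best response Amend.
Faction C against (Yes, Abstain): payoffs 6, 9 → best response Amend.
Faction C against (Yes, Amend): payoffs 9, 7 → best response Abstain.
Faction C against (No, No): payoffs 1, 3 → best response Amend.
Faction C against (No, Abstain): payoffs 9, 1 → best response Abstain.
Faction C against (No, Amend): payoffs 8, 9 → best response Amend.
No profile is a mutual best response for all players.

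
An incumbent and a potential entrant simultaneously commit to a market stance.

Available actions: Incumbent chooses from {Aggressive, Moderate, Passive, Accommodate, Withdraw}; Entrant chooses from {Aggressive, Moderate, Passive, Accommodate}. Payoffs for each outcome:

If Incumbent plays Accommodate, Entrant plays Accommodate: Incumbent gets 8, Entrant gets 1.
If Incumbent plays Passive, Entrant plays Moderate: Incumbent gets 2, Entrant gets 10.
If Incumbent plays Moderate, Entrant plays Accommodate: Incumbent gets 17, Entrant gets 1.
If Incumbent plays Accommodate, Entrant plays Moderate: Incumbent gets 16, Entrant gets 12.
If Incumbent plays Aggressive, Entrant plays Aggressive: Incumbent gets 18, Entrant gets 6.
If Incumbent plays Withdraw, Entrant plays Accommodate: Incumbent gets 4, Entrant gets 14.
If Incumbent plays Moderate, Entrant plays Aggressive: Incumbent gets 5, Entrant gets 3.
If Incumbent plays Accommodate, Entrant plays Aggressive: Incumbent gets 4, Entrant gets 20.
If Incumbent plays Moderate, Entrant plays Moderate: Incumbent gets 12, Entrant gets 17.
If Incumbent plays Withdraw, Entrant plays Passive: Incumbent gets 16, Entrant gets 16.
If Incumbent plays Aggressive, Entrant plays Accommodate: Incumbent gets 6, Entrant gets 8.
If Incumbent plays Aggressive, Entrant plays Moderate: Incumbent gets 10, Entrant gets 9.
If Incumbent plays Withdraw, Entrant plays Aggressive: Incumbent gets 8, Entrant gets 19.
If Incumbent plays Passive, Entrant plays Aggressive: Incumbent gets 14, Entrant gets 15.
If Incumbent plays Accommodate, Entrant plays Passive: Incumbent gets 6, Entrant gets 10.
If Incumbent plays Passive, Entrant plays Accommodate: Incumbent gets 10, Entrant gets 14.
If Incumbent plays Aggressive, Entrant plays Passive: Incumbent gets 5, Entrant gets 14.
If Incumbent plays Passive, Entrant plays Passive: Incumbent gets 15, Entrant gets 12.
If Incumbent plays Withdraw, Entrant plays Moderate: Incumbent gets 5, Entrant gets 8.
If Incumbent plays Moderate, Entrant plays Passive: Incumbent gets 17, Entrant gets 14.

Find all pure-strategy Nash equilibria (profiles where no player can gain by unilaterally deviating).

No pure-strategy Nash equilibrium.

For each player, find the best response to each opponent profile; mutual best responses are the pure NE.
Incumbent against Aggressive: payoffs 18, 5, 14, 4, 8 → best response Aggressive.
Incumbent against Moderate: payoffs 10, 12, 2, 16, 5 → best response Accommodate.
Incumbent against Passive: payoffs 5, 17, 15, 6, 16 → best response Moderate.
Incumbent against Accommodate: payoffs 6, 17, 10, 8, 4 → best response Moderate.
Entrant against Aggressive: payoffs 6, 9, 14, 8 → best response Passive.
Entrant against Moderate: payoffs 3, 17, 14, 1 → best response Moderate.
Entrant against Passive: payoffs 15, 10, 12, 14 → best response Aggressive.
Entrant against Accommodate: payoffs 20, 12, 10, 1 → best response Aggressive.
Entrant against Withdraw: payoffs 19, 8, 16, 14 → best response Aggressive.
No profile is a mutual best response for all players.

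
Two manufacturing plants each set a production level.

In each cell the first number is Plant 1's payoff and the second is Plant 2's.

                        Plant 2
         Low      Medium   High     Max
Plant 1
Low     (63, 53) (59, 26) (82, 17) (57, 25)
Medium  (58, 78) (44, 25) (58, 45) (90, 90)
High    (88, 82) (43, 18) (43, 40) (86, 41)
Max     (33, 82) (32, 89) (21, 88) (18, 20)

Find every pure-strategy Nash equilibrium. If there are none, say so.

Check each profile: it is a Nash equilibrium iff no player can strictly gain by switching unilaterally.
(Low, Low): Plant 1 can switch to High (63 → 88). Not NE.
(Low, Medium): Plant 2 can switch to Low (26 → 53). Not NE.
(Low, High): Plant 2 can switch to Low (17 → 53). Not NE.
(Low, Max): Plant 1 can switch to Medium (57 → 90). Not NE.
(Medium, Low): Plant 1 can switch to Low (58 → 63). Not NE.
(Medium, Medium): Plant 1 can switch to Low (44 → 59). Not NE.
(Medium, High): Plant 1 can switch to Low (58 → 82). Not NE.
(Medium, Max): Plant 1 gets 90, best alternative 86; Plant 2 gets 90, best alternative 78. No profitable deviation — NE.
(High, Low): Plant 1 gets 88, best alternative 63; Plant 2 gets 82, best alternative 41. No profitable deviation — NE.
(High, Medium): Plant 1 can switch to Low (43 → 59). Not NE.
(The remaining 6 profiles each have a profitable deviation by the same check.)

Pure-strategy Nash equilibria: (Medium, Max), (High, Low)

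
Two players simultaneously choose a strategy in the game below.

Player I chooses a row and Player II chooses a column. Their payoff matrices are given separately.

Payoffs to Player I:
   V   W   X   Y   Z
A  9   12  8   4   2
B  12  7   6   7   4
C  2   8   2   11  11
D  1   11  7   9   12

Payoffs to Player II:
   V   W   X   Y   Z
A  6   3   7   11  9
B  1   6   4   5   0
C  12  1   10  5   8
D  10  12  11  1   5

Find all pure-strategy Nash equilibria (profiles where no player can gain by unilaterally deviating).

There is no pure-strategy Nash equilibrium.

For each player, find the best response to each opponent profile; mutual best responses are the pure NE.
Player I against V: payoffs 9, 12, 2, 1 → best response B.
Player I against W: payoffs 12, 7, 8, 11 → best response A.
Player I against X: payoffs 8, 6, 2, 7 → best response A.
Player I against Y: payoffs 4, 7, 11, 9 → best response C.
Player I against Z: payoffs 2, 4, 11, 12 → best response D.
Player II against A: payoffs 6, 3, 7, 11, 9 → best response Y.
Player II against B: payoffs 1, 6, 4, 5, 0 → best response W.
Player II against C: payoffs 12, 1, 10, 5, 8 → best response V.
Player II against D: payoffs 10, 12, 11, 1, 5 → best response W.
No profile is a mutual best response for all players.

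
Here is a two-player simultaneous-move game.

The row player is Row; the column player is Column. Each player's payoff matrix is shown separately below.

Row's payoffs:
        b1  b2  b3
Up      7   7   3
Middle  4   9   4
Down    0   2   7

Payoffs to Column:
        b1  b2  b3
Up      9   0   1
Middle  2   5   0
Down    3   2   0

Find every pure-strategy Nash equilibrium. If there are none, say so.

The pure Nash equilibria are (Up, b1) and (Middle, b2).

Row against b1: payoffs 7, 4, 0 → best response Up.
Row against b2: payoffs 7, 9, 2 → best response Middle.
Row against b3: payoffs 3, 4, 7 → best response Down.
Column against Up: payoffs 9, 0, 1 → best response b1.
Column against Middle: payoffs 2, 5, 0 → best response b2.
Column against Down: payoffs 3, 2, 0 → best response b1.
Mutual best responses: (Up, b1); (Middle, b2).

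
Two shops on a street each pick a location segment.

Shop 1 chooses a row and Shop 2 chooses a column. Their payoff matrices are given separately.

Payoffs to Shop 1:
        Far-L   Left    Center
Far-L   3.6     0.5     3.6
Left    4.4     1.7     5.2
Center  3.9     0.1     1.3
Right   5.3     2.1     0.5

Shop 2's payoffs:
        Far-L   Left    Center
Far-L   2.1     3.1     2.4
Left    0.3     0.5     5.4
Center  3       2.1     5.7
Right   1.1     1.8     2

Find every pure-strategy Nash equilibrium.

Shop 1 against Far-L: payoffs 3.6, 4.4, 3.9, 5.3 → best response Right.
Shop 1 against Left: payoffs 0.5, 1.7, 0.1, 2.1 → best response Right.
Shop 1 against Center: payoffs 3.6, 5.2, 1.3, 0.5 → best response Left.
Shop 2 against Far-L: payoffs 2.1, 3.1, 2.4 → best response Left.
Shop 2 against Left: payoffs 0.3, 0.5, 5.4 → best response Center.
Shop 2 against Center: payoffs 3, 2.1, 5.7 → best response Center.
Shop 2 against Right: payoffs 1.1, 1.8, 2 → best response Center.
Mutual best responses: (Left, Center).

The unique pure-strategy Nash equilibrium is (Left, Center).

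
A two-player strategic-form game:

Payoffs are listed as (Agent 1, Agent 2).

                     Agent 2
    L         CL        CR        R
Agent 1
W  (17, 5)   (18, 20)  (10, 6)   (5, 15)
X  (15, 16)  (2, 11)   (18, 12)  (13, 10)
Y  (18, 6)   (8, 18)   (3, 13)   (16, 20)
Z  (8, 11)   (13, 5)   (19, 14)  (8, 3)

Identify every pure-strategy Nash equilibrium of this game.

The pure Nash equilibria are (W, CL); (Y, R); (Z, CR).

(W, L): Agent 1 can switch to Y (17 → 18). Not NE.
(W, CL): Agent 1 gets 18, best alternative 13; Agent 2 gets 20, best alternative 15. No profitable deviation — NE.
(W, CR): Agent 1 can switch to X (10 → 18). Not NE.
(W, R): Agent 1 can switch to X (5 → 13). Not NE.
(X, L): Agent 1 can switch to W (15 → 17). Not NE.
(X, CL): Agent 1 can switch to W (2 → 18). Not NE.
(X, CR): Agent 1 can switch to Z (18 → 19). Not NE.
(Y, R): Agent 1 gets 16, best alternative 13; Agent 2 gets 20, best alternative 18. No profitable deviation — NE.
(Z, CR): Agent 1 gets 19, best alternative 18; Agent 2 gets 14, best alternative 11. No profitable deviation — NE.
(The remaining 7 profiles each have a profitable deviation by the same check.)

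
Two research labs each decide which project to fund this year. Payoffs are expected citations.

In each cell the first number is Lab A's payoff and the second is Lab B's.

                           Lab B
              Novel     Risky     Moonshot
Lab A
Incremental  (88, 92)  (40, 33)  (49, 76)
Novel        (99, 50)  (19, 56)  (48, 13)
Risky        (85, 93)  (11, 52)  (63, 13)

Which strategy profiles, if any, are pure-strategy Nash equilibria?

Check each profile: it is a Nash equilibrium iff no player can strictly gain by switching unilaterally.
(Incremental, Novel): Lab A can switch to Novel (88 → 99). Not NE.
(Incremental, Risky): Lab B can switch to Novel (33 → 92). Not NE.
(Incremental, Moonshot): Lab A can switch to Risky (49 → 63). Not NE.
(Novel, Novel): Lab B can switch to Risky (50 → 56). Not NE.
(Novel, Risky): Lab A can switch to Incremental (19 → 40). Not NE.
(Novel, Moonshot): Lab A can switch to Incremental (48 → 49). Not NE.
(Risky, Novel): Lab A can switch to Incremental (85 → 88). Not NE.
(Risky, Risky): Lab A can switch to Incremental (11 → 40). Not NE.
(Risky, Moonshot): Lab B can switch to Novel (13 → 93). Not NE.

none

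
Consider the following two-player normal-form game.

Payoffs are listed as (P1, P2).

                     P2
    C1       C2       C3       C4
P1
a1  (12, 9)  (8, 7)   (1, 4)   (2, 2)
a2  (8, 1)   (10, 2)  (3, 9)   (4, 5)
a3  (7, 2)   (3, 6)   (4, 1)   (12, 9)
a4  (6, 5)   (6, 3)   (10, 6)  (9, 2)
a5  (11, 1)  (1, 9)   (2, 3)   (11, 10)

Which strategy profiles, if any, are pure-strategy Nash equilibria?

The pure Nash equilibria are (a1, C1), (a3, C4), (a4, C3).

P1 against C1: payoffs 12, 8, 7, 6, 11 → best response a1.
P1 against C2: payoffs 8, 10, 3, 6, 1 → best response a2.
P1 against C3: payoffs 1, 3, 4, 10, 2 → best response a4.
P1 against C4: payoffs 2, 4, 12, 9, 11 → best response a3.
P2 against a1: payoffs 9, 7, 4, 2 → best response C1.
P2 against a2: payoffs 1, 2, 9, 5 → best response C3.
P2 against a3: payoffs 2, 6, 1, 9 → best response C4.
P2 against a4: payoffs 5, 3, 6, 2 → best response C3.
P2 against a5: payoffs 1, 9, 3, 10 → best response C4.
Mutual best responses: (a1, C1); (a3, C4); (a4, C3).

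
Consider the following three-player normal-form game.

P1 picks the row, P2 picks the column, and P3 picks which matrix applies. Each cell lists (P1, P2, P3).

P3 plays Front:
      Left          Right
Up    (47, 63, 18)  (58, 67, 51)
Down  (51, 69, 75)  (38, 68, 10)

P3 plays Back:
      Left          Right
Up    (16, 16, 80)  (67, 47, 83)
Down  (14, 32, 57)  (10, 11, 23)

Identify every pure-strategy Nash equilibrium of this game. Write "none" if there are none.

(Up, Right, Back) and (Down, Left, Front)

Check each profile: it is a Nash equilibrium iff no player can strictly gain by switching unilaterally.
(Up, Left, Front): P1 can switch to Down (47 → 51). Not NE.
(Up, Left, Back): P2 can switch to Right (16 → 47). Not NE.
(Up, Right, Front): P3 can switch to Back (51 → 83). Not NE.
(Up, Right, Back): P1 gets 67, best alternative 10; P2 gets 47, best alternative 16; P3 gets 83, best alternative 51. No profitable deviation — NE.
(Down, Left, Front): P1 gets 51, best alternative 47; P2 gets 69, best alternative 68; P3 gets 75, best alternative 57. No profitable deviation — NE.
(Down, Left, Back): P1 can switch to Up (14 → 16). Not NE.
(Down, Right, Front): P1 can switch to Up (38 → 58). Not NE.
(Down, Right, Back): P1 can switch to Up (10 → 67). Not NE.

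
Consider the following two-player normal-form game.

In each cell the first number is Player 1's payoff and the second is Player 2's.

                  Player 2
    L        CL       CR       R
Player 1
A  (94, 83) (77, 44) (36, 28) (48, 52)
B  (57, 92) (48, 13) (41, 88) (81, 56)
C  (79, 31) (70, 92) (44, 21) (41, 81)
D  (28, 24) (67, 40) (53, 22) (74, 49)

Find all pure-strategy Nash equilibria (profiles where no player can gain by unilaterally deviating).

Player 1 against L: payoffs 94, 57, 79, 28 → best response A.
Player 1 against CL: payoffs 77, 48, 70, 67 → best response A.
Player 1 against CR: payoffs 36, 41, 44, 53 → best response D.
Player 1 against R: payoffs 48, 81, 41, 74 → best response B.
Player 2 against A: payoffs 83, 44, 28, 52 → best response L.
Player 2 against B: payoffs 92, 13, 88, 56 → best response L.
Player 2 against C: payoffs 31, 92, 21, 81 → best response CL.
Player 2 against D: payoffs 24, 40, 22, 49 → best response R.
Mutual best responses: (A, L).

(A, L)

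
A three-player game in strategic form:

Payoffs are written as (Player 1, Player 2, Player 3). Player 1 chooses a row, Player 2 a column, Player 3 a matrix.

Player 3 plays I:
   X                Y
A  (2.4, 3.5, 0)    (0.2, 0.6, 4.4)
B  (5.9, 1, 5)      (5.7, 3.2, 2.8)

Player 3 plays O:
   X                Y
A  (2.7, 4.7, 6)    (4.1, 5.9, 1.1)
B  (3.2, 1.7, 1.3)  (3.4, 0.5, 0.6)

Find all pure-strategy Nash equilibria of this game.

Pure NE: (B, Y, I)

(A, X, I): Player 1 can switch to B (2.4 → 5.9). Not NE.
(A, X, O): Player 1 can switch to B (2.7 → 3.2). Not NE.
(A, Y, I): Player 1 can switch to B (0.2 → 5.7). Not NE.
(A, Y, O): Player 3 can switch to I (1.1 → 4.4). Not NE.
(B, X, I): Player 2 can switch to Y (1 → 3.2). Not NE.
(B, X, O): Player 3 can switch to I (1.3 → 5). Not NE.
(B, Y, I): Player 1 gets 5.7, best alternative 0.2; Player 2 gets 3.2, best alternative 1; Player 3 gets 2.8, best alternative 0.6. No profitable deviation — NE.
(B, Y, O): Player 1 can switch to A (3.4 → 4.1). Not NE.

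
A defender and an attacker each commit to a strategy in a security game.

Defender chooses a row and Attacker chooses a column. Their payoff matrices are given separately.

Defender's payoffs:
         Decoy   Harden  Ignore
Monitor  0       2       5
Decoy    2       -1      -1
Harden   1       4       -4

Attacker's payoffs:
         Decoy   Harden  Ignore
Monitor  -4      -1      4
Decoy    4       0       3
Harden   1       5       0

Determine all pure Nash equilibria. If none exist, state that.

Pure-strategy Nash equilibria: (Monitor, Ignore) and (Decoy, Decoy) and (Harden, Harden)

(Monitor, Decoy): Defender can switch to Decoy (0 → 2). Not NE.
(Monitor, Harden): Defender can switch to Harden (2 → 4). Not NE.
(Monitor, Ignore): Defender gets 5, best alternative -1; Attacker gets 4, best alternative -1. No profitable deviation — NE.
(Decoy, Decoy): Defender gets 2, best alternative 1; Attacker gets 4, best alternative 3. No profitable deviation — NE.
(Decoy, Harden): Defender can switch to Monitor (-1 → 2). Not NE.
(Decoy, Ignore): Defender can switch to Monitor (-1 → 5). Not NE.
(Harden, Decoy): Defender can switch to Decoy (1 → 2). Not NE.
(Harden, Harden): Defender gets 4, best alternative 2; Attacker gets 5, best alternative 1. No profitable deviation — NE.
(Harden, Ignore): Defender can switch to Monitor (-4 → 5). Not NE.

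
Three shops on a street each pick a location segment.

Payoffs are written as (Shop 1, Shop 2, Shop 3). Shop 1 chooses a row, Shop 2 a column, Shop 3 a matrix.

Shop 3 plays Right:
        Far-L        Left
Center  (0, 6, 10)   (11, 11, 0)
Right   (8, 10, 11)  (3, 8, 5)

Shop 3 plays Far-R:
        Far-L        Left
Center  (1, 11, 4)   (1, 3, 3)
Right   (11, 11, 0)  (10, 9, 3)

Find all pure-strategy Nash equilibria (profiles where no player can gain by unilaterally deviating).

(Center, Far-L, Right): Shop 1 can switch to Right (0 → 8). Not NE.
(Center, Far-L, Far-R): Shop 1 can switch to Right (1 → 11). Not NE.
(Center, Left, Right): Shop 3 can switch to Far-R (0 → 3). Not NE.
(Center, Left, Far-R): Shop 1 can switch to Right (1 → 10). Not NE.
(Right, Far-L, Right): Shop 1 gets 8, best alternative 0; Shop 2 gets 10, best alternative 8; Shop 3 gets 11, best alternative 0. No profitable deviation — NE.
(Right, Far-L, Far-R): Shop 3 can switch to Right (0 → 11). Not NE.
(Right, Left, Right): Shop 1 can switch to Center (3 → 11). Not NE.
(Right, Left, Far-R): Shop 2 can switch to Far-L (9 → 11). Not NE.

The unique pure-strategy Nash equilibrium is (Right, Far-L, Right).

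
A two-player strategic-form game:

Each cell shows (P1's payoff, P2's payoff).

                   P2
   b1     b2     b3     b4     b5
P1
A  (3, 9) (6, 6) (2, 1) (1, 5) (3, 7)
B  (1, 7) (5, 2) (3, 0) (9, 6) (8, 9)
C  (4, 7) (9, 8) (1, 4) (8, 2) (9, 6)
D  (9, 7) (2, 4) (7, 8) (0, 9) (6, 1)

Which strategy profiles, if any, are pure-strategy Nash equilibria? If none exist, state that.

The unique pure-strategy Nash equilibrium is (C, b2).

For each strategy profile, look for a profitable unilateral deviation.
(A, b1): P1 can switch to C (3 → 4). Not NE.
(A, b2): P1 can switch to C (6 → 9). Not NE.
(A, b3): P1 can switch to B (2 → 3). Not NE.
(A, b4): P1 can switch to B (1 → 9). Not NE.
(A, b5): P1 can switch to B (3 → 8). Not NE.
(B, b1): P1 can switch to A (1 → 3). Not NE.
(B, b2): P1 can switch to A (5 → 6). Not NE.
(B, b3): P1 can switch to D (3 → 7). Not NE.
(C, b2): P1 gets 9, best alternative 6; P2 gets 8, best alternative 7. No profitable deviation — NE.
(The remaining 11 profiles each have a profitable deviation by the same check.)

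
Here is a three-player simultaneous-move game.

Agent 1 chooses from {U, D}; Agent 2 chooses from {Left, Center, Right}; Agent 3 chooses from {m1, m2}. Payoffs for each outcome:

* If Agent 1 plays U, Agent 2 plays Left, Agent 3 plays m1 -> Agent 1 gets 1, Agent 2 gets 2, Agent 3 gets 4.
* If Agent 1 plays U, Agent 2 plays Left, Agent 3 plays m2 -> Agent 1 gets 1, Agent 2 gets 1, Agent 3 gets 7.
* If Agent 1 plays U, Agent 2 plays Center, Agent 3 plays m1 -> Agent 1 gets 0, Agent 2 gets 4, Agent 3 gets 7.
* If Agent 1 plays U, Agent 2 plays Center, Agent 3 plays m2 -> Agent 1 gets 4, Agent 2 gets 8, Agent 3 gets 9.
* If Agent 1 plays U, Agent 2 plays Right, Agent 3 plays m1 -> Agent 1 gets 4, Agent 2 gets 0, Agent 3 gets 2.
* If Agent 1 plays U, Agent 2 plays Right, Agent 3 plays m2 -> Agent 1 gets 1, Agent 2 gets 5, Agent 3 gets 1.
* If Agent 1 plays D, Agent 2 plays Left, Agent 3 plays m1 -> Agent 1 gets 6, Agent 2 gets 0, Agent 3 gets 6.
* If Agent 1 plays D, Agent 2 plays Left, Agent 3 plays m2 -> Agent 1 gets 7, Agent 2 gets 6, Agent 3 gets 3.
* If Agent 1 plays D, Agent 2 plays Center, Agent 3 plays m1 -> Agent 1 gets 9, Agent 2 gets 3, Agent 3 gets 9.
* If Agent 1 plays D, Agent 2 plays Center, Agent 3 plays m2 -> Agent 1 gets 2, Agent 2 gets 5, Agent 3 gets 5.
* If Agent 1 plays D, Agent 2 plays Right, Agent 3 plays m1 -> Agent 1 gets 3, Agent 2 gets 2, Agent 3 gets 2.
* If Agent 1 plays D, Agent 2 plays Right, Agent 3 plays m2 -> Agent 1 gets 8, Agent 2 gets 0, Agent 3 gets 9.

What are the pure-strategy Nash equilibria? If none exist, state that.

For each player, find the best response to each opponent profile; mutual best responses are the pure NE.
Agent 1 against (Left, m1): payoffs 1, 6 → best response D.
Agent 1 against (Left, m2): payoffs 1, 7 → best response D.
Agent 1 against (Center, m1): payoffs 0, 9 → best response D.
Agent 1 against (Center, m2): payoffs 4, 2 → best response U.
Agent 1 against (Right, m1): payoffs 4, 3 → best response U.
Agent 1 against (Right, m2): payoffs 1, 8 → best response D.
Agent 2 against (U, m1): payoffs 2, 4, 0 → best response Center.
Agent 2 against (U, m2): payoffs 1, 8, 5 → best response Center.
Agent 2 against (D, m1): payoffs 0, 3, 2 → best response Center.
Agent 2 against (D, m2): payoffs 6, 5, 0 → best response Left.
Agent 3 against (U, Left): payoffs 4, 7 → best response m2.
Agent 3 against (U, Center): payoffs 7, 9 → best response m2.
Agent 3 against (U, Right): payoffs 2, 1 → best response m1.
Agent 3 against (D, Left): payoffs 6, 3 → best response m1.
Agent 3 against (D, Center): payoffs 9, 5 → best response m1.
Agent 3 against (D, Right): payoffs 2, 9 → best response m2.
Mutual best responses: (U, Center, m2); (D, Center, m1).

(U, Center, m2) and (D, Center, m1)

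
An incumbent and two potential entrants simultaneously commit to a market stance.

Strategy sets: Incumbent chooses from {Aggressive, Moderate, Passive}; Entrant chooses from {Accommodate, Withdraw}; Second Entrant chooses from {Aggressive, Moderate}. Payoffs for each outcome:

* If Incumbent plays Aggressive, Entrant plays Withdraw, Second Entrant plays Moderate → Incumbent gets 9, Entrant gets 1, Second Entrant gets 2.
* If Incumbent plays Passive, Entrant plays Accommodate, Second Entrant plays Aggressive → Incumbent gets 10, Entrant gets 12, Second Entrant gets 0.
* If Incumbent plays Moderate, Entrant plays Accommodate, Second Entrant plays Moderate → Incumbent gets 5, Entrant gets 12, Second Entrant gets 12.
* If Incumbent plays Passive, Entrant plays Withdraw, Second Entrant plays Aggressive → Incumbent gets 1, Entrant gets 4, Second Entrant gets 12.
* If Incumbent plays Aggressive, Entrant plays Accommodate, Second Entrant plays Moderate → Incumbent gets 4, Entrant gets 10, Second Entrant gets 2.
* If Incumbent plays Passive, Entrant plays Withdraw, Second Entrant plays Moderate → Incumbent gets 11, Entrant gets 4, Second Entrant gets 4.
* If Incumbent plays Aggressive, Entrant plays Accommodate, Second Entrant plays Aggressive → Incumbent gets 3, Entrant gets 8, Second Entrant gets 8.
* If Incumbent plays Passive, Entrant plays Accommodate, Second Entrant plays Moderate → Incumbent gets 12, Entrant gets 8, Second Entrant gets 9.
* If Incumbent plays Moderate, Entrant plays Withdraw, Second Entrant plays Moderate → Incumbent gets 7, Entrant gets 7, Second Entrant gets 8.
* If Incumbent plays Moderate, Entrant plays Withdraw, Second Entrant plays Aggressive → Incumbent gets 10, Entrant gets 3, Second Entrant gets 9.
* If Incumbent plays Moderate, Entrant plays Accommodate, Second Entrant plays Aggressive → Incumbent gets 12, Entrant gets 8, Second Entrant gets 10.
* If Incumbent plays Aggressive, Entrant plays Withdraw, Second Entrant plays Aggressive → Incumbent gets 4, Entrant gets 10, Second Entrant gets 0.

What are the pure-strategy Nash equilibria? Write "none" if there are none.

Incumbent against (Accommodate, Aggressive): payoffs 3, 12, 10 → best response Moderate.
Incumbent against (Accommodate, Moderate): payoffs 4, 5, 12 → best response Passive.
Incumbent against (Withdraw, Aggressive): payoffs 4, 10, 1 → best response Moderate.
Incumbent against (Withdraw, Moderate): payoffs 9, 7, 11 → best response Passive.
Entrant against (Aggressive, Aggressive): payoffs 8, 10 → best response Withdraw.
Entrant against (Aggressive, Moderate): payoffs 10, 1 → best response Accommodate.
Entrant against (Moderate, Aggressive): payoffs 8, 3 → best response Accommodate.
Entrant against (Moderate, Moderate): payoffs 12, 7 → best response Accommodate.
Entrant against (Passive, Aggressive): payoffs 12, 4 → best response Accommodate.
Entrant against (Passive, Moderate): payoffs 8, 4 → best response Accommodate.
Second Entrant against (Aggressive, Accommodate): payoffs 8, 2 → best response Aggressive.
Second Entrant against (Aggressive, Withdraw): payoffs 0, 2 → best response Moderate.
Second Entrant against (Moderate, Accommodate): payoffs 10, 12 → best response Moderate.
Second Entrant against (Moderate, Withdraw): payoffs 9, 8 → best response Aggressive.
Second Entrant against (Passive, Accommodate): payoffs 0, 9 → best response Moderate.
Second Entrant against (Passive, Withdraw): payoffs 12, 4 → best response Aggressive.
Mutual best responses: (Passive, Accommodate, Moderate).

(Passive, Accommodate, Moderate)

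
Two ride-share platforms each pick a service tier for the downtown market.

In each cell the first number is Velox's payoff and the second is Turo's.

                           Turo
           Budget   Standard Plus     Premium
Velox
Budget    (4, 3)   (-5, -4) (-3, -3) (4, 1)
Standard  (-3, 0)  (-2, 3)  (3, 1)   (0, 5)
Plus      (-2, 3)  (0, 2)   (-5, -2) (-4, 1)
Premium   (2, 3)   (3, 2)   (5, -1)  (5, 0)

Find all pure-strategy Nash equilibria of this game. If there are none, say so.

(Budget, Budget): Velox gets 4, best alternative 2; Turo gets 3, best alternative 1. No profitable deviation — NE.
(Budget, Standard): Velox can switch to Standard (-5 → -2). Not NE.
(Budget, Plus): Velox can switch to Standard (-3 → 3). Not NE.
(Budget, Premium): Velox can switch to Premium (4 → 5). Not NE.
(Standard, Budget): Velox can switch to Budget (-3 → 4). Not NE.
(Standard, Standard): Velox can switch to Plus (-2 → 0). Not NE.
(Standard, Plus): Velox can switch to Premium (3 → 5). Not NE.
(Standard, Premium): Velox can switch to Budget (0 → 4). Not NE.
(Plus, Budget): Velox can switch to Budget (-2 → 4). Not NE.
(The remaining 7 profiles each have a profitable deviation by the same check.)

(Budget, Budget)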